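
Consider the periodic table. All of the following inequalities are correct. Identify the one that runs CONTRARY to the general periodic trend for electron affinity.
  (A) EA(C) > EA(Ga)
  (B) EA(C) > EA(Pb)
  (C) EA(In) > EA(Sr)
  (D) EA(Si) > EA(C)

The general trend: electron affinity increases across a period and decreases down a group.
(A) C (period 2, group 14) vs Ga (period 4, group 13): the stated order agrees with the simple trend.
(B) C (period 2, group 14) vs Pb (period 6, group 14): the stated order agrees with the simple trend.
(C) In (period 5, group 13) vs Sr (period 5, group 2): the stated order agrees with the simple trend.
(D) Si (period 3, group 14) vs C (period 2, group 14): the stated order contradicts the simple trend.
The exception is (D): Si's larger, more diffuse 3p orbitals accept an added electron slightly more readily than C's compact 2p.

(D)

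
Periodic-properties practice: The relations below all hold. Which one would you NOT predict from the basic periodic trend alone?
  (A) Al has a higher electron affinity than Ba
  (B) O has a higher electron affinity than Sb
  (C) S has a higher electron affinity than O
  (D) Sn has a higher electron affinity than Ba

(C)

The general trend: electron affinity increases across a period and decreases down a group.
(A) Al (period 3, group 13) vs Ba (period 6, group 2): the stated order agrees with the simple trend.
(B) O (period 2, group 16) vs Sb (period 5, group 15): the stated order agrees with the simple trend.
(C) S (period 3, group 16) vs O (period 2, group 16): the stated order contradicts the simple trend.
(D) Sn (period 5, group 14) vs Ba (period 6, group 2): the stated order agrees with the simple trend.
The exception is (C): the compact 2p subshell of O repels the added electron more than S's larger 3p does.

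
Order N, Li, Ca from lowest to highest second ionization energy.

Ca < N < Li

IE_2 is the cost of taking one more electron from the +1 cation: N⁺ still has 4 valence electrons; Li⁺ is the bare [He] core; Ca⁺ still has 1 valence electron.
Core electrons are held far more tightly than valence electrons, so Li tops the IE_2 order.
Valence configurations: N⁺ [He]2s²2p², Ca⁺ [Ar]4s¹.
Approximate IE_2 values (kJ/mol): N 2856, Li 7298, Ca 1145.
Overall IE_2 order: Ca < N < Li.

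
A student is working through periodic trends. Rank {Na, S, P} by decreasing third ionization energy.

Na > S > P

IE_3 is the cost of taking one more electron from the +2 cation: Na²⁺ is already 1 electron into the core; S²⁺ still has 4 valence electrons; P²⁺ still has 3 valence electrons.
Core electrons are held far more tightly than valence electrons, so Na tops the IE_3 order.
Valence configurations: S²⁺ [Ne]3s²3p², P²⁺ [Ne]3s²3p¹.
The numbers (kJ/mol): Na 6910, S 3357, P 2914.
Putting it together, IE_3: P < S < Na.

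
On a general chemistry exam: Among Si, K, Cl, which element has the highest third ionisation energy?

IE_3 is the cost of taking one more electron from the +2 cation: Si²⁺ still has 2 valence electrons; K²⁺ is already 1 electron into the core; Cl²⁺ still has 5 valence electrons.
Core electrons are held far more tightly than valence electrons, so K tops the IE_3 order.
Valence configurations: Si²⁺ [Ne]3s², Cl²⁺ [Ne]3s²3p³.
Tabulated IE_3 (kJ/mol): Si 3232, K 4420, Cl 3822.
Hence IE_3: Si < Cl < K.

K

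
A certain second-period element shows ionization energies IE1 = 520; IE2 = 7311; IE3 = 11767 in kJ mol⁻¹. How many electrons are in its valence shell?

Look for the largest jump between consecutive ionization energies: IE2/IE1 ≈ 14.1, far larger than any earlier ratio.
That jump marks the point where a core electron is being removed. So the atom has 1 valence electron.

1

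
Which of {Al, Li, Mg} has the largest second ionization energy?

Li

The second ionization energy removes an electron from the +1 ion. For each element: Al⁺ still has 2 valence electrons; Li⁺ is the bare [He] core; Mg⁺ still has 1 valence electron.
Pulling an electron out of a noble-gas core costs far more than removing a remaining valence electron, so Li sits at the high end of IE_2.
Valence configurations: Al⁺ [Ne]3s², Mg⁺ [Ne]3s¹.
The numbers (kJ/mol): Al 1817, Li 7298, Mg 1451.
Putting it together, IE_2: Mg < Al < Li.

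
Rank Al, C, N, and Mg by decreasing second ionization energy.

Consider each +1 ion: Al⁺ still has 2 valence electrons; C⁺ still has 3 valence electrons; N⁺ still has 4 valence electrons; Mg⁺ still has 1 valence electron.
All are still removing valence electrons, so compare the +1 ions as you would atoms: IE_2 generally rises across a period (higher Z_eff) and falls down a group (larger shell), subject to the usual subshell exceptions.
Valence configurations: Al⁺ [Ne]3s², C⁺ [He]2s²2p¹, N⁺ [He]2s²2p², Mg⁺ [Ne]3s¹.
The numbers (kJ/mol): Al 1817, C 2353, N 2856, Mg 1451.
Putting it together, IE_2: Mg < Al < C < N.

N > C > Al > Mg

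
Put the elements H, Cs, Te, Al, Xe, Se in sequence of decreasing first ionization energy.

H is in period 1, group 1; Al is in period 3, group 13; Se is in period 4, group 16; Te is in period 5, group 16; Xe is in period 5, group 18; Cs is in period 6, group 1.
Removing the outermost electron gets harder across a period and easier down a group.
Here both period and group differ, so the two effects have to be weighed against each other.
Al > Cs: relative to Cs, both the across-period and down-group shifts push Al's first ionization energy up.
Te > Al: the two effects oppose for this pair; the across-period effect wins (869 vs 578 kJ/mol).
Se > Te: Se sits above Te in group 16, so the down-group effect alone puts Se higher.
Xe > Se: the two effects oppose for this pair; the across-period effect wins (1170 vs 941 kJ/mol).
H > Xe: period and group pull opposite ways; the down-group shift dominates (1312 vs 1170 kJ/mol).
Approximate values (kJ/mol): H 1312, Al 578, Se 941, Te 869, Xe 1170, Cs 376.
So from highest to lowest: H > Xe > Se > Te > Al > Cs.

H, Xe, Se, Te, Al, Cs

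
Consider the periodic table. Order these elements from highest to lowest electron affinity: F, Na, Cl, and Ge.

Cl > F > Ge > Na

F is in period 2, group 17; Na is in period 3, group 1; Cl is in period 3, group 17; Ge is in period 4, group 14.
Electron affinity generally becomes more exothermic across a period toward the halogens and less exothermic down a group.
These span different periods and groups, so the two trends combine.
Ge > Na: period and group pull opposite ways; the across-period shift dominates (119 vs 53 kJ/mol).
F > Ge: both effects reinforce here, so F is clearly the higher of the two.
Cl > F: this pair runs against the simple trend — see the exception note.
Note the exception: Cl has a higher electron affinity than F, contrary to the simple trend — F's small 2p subshell makes the incoming electron feel strong e⁻–e⁻ repulsion, so Cl actually releases more energy on gaining an electron.
Approximate values (kJ/mol): F 328, Na 53, Cl 349, Ge 119.
So from highest to lowest: Cl > F > Ge > Na.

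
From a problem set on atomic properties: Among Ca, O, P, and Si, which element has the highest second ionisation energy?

Consider each +1 ion: Ca⁺ still has 1 valence electron; O⁺ still has 5 valence electrons; P⁺ still has 4 valence electrons; Si⁺ still has 3 valence electrons.
All are still removing valence electrons, so compare the +1 ions as you would atoms: IE_2 generally rises across a period (higher Z_eff) and falls down a group (larger shell), subject to the usual subshell exceptions.
Valence configurations: Ca⁺ [Ar]4s¹, O⁺ [He]2s²2p³, P⁺ [Ne]3s²3p², Si⁺ [Ne]3s²3p¹.
Approximate IE_2 values (kJ/mol): Ca 1145, O 3388, P 1907, Si 1577.
Overall IE_2 order: Ca < Si < P < O.

O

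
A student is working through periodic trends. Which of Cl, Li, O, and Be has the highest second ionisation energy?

Li

IE_2 is the cost of taking one more electron from the +1 cation: Cl⁺ still has 6 valence electrons; Li⁺ is the bare [He] core; O⁺ still has 5 valence electrons; Be⁺ still has 1 valence electron.
Pulling an electron out of a noble-gas core costs far more than removing a remaining valence electron, so Li sits at the high end of IE_2.
Valence configurations: Cl⁺ [Ne]3s²3p⁴, O⁺ [He]2s²2p³, Be⁺ [He]2s¹.
Approximate IE_2 values (kJ/mol): Cl 2298, Li 7298, O 3388, Be 1757.
Putting it together, IE_2: Be < Cl < O < Li.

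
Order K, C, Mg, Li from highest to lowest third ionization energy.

Li, Mg, C, K

After 2 electrons have been removed, what remains? K²⁺ is already 1 electron into the core; C²⁺ still has 2 valence electrons; Mg²⁺ is the bare [Ne] core; Li²⁺ is already 1 electron into the core.
Usually core removal costs more than valence removal, but here the competition is close: a tightly held n=2 valence electron can cost more to remove than an n=3 core electron, so the actual values have to decide it.
Tabulated IE_3 (kJ/mol): K 4420, C 4620, Mg 7733, Li 11815.
So the third ionization energies run K < C < Mg < Li.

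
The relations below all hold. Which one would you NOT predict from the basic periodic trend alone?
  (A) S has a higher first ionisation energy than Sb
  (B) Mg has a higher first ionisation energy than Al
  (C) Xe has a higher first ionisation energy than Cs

(B)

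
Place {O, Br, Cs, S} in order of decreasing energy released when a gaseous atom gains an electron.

Br > S > O > Cs

O is in period 2, group 16; S is in period 3, group 16; Br is in period 4, group 17; Cs is in period 6, group 1.
Atoms with high Z_eff and room in the valence shell (especially the halogens) have the most exothermic electron affinities.
Here both period and group differ, so the two effects have to be weighed against each other.
O > Cs: both effects reinforce here, so O is clearly the higher of the two.
S > O: this pair runs against the simple trend — see the exception note.
Br > S: the two effects oppose for this pair; the across-period effect wins (325 vs 200 kJ/mol).
Note the exception: S has a higher electron affinity than O, contrary to the simple trend — the compact 2p subshell of O repels the added electron more than S's larger 3p does.
Tabulated electron affinity (kJ/mol): O 141, S 200, Br 325, Cs 46.
So from highest to lowest: Br > S > O > Cs.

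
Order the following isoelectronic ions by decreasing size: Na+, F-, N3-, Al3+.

N3- > F- > Na+ > Al3+

All of these have 10 electrons, so size is governed by nuclear charge alone: the more protons, the stronger the pull on the same electron cloud, and the smaller the ion.
Nuclear charges: Al3+ (Z=13), Na+ (Z=11), F- (Z=9), N3- (Z=7).
Largest to smallest: N3- > F- > Na+ > Al3+.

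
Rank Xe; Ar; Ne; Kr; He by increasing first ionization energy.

Xe, Kr, Ar, Ne, He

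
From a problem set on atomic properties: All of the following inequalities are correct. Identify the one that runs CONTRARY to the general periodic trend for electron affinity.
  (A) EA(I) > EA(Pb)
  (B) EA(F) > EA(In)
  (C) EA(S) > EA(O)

(C)

The general trend: electron affinity increases across a period and decreases down a group.
(A) I (period 5, group 17) vs Pb (period 6, group 14): the stated order agrees with the simple trend.
(B) F (period 2, group 17) vs In (period 5, group 13): the stated order agrees with the simple trend.
(C) S (period 3, group 16) vs O (period 2, group 16): the stated order contradicts the simple trend.
The exception is (C): the compact 2p subshell of O repels the added electron more than S's larger 3p does.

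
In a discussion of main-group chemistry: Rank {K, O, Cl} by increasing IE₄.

Cl, K, O

After 3 electrons have been removed, what remains? K³⁺ is already 2 electrons into the core; O³⁺ still has 3 valence electrons; Cl³⁺ still has 4 valence electrons.
Usually core removal costs more than valence removal, but here the competition is close: a tightly held n=2 valence electron can cost more to remove than an n=3 core electron, so the actual values have to decide it.
Valence configurations: O³⁺ [He]2s²2p¹, Cl³⁺ [Ne]3s²3p².
The numbers (kJ/mol): K 5877, O 7469, Cl 5159.
Hence IE_4: Cl < K < O.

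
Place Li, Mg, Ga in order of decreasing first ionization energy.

Li is in period 2, group 1; Mg is in period 3, group 2; Ga is in period 4, group 13.
Across a period the outer electron is held more tightly (higher IE₁); down a group it sits in a higher shell, more shielded, and comes off more easily.
A diagonal step moves right (one effect) and down (the opposite effect) at once.
Ga > Li: the two effects oppose for this pair; the across-period effect wins (579 vs 520 kJ/mol).
Mg > Ga: period and group pull opposite ways; the down-group shift dominates (738 vs 579 kJ/mol).
Tabulated first ionization energy (kJ/mol): Li 520, Mg 738, Ga 579.
So from highest to lowest: Mg > Ga > Li.

Mg, Ga, Li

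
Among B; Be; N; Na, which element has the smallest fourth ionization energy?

N

After 3 electrons have been removed, what remains? B³⁺ is the bare [He] core; Be³⁺ is already 1 electron into the core; N³⁺ still has 2 valence electrons; Na³⁺ is already 2 electrons into the core.
Core electrons are held far more tightly than valence electrons, so Na, Be and B top the IE_4 order.
Tabulated IE_4 (kJ/mol): B 25026, Be 21007, N 7475, Na 9543.
So the fourth ionization energies run N < Na < Be < B.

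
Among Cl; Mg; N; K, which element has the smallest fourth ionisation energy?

IE_4 is the cost of taking one more electron from the +3 cation: Cl³⁺ still has 4 valence electrons; Mg³⁺ is already 1 electron into the core; N³⁺ still has 2 valence electrons; K³⁺ is already 2 electrons into the core.
Usually core removal costs more than valence removal, but here the competition is close: a tightly held n=2 valence electron can cost more to remove than an n=3 core electron, so the actual values have to decide it.
Valence configurations: Cl³⁺ [Ne]3s²3p², N³⁺ [He]2s².
The numbers (kJ/mol): Cl 5159, Mg 10543, N 7475, K 5877.
Overall IE_4 order: Cl < K < N < Mg.

Cl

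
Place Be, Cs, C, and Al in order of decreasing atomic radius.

Cs > Al > Be > C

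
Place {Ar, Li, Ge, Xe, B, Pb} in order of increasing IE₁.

Li is in period 2, group 1; B is in period 2, group 13; Ar is in period 3, group 18; Ge is in period 4, group 14; Xe is in period 5, group 18; Pb is in period 6, group 14.
IE₁ increases left→right with effective nuclear charge and decreases top→bottom as the valence shell moves farther out.
Neither a single period nor a single group — weigh both effects.
Pb > Li: the two effects oppose for this pair; the across-period effect wins (716 vs 520 kJ/mol).
Ge > Pb: they share group 14; the group trend gives Ge the larger value.
B > Ge: the two effects oppose for this pair; the down-group effect wins (801 vs 762 kJ/mol).
Xe > B: period and group pull opposite ways; the across-period shift dominates (1170 vs 801 kJ/mol).
Ar > Xe: Ar sits above Xe in group 18, so the down-group effect alone puts Ar higher.
For reference (kJ/mol): Li 520, B 801, Ar 1521, Ge 762, Xe 1170, Pb 716.
So from lowest to highest: Li < Pb < Ge < B < Xe < Ar.

Li, Pb, Ge, B, Xe, Ar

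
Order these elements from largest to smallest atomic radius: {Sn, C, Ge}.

Sn > Ge > C

C is in period 2, group 14; Ge is in period 4, group 14; Sn is in period 5, group 14.
Across a period the added protons contract the valence shell; down a group each new principal shell makes the atom larger.
All are in group 14, so atomic radius increases down the group.
So from largest to smallest: Sn > Ge > C.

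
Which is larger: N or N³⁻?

Forming N³⁻ adds 3 electrons to N. More electron–electron repulsion in the same shell, with unchanged nuclear charge, lets the cloud expand.
An anion is larger than its parent atom: N³⁻ > N.

N³⁻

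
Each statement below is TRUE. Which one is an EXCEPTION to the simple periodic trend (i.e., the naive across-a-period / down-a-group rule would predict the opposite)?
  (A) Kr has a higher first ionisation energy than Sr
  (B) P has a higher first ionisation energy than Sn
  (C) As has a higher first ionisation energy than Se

(C)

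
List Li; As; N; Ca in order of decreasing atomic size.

Ca > Li > As > N

Li is in period 2, group 1; N is in period 2, group 15; Ca is in period 4, group 2; As is in period 4, group 15.
Atomic radius shrinks across a period as nuclear charge pulls the same shell inward, and grows down a group as new shells are added.
These span different periods and groups, so the two trends combine.
As > N: they share group 15; the group trend gives As the larger value.
Li > As: the two effects oppose for this pair; the across-period effect wins (133 vs 121 pm).
Ca > Li: period and group pull opposite ways; the down-group shift dominates (171 vs 133 pm).
Tabulated atomic radius (pm): Li 133, N 71, Ca 171, As 121.
So from largest to smallest: Ca > Li > As > N.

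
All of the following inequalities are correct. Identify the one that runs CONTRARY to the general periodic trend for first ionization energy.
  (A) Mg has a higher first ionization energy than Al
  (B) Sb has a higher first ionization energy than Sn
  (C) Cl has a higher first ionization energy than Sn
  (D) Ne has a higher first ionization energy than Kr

The general trend: first ionization energy increases across a period and decreases down a group.
(A) Mg (period 3, group 2) vs Al (period 3, group 13): the stated order contradicts the simple trend.
(B) Sb (period 5, group 15) vs Sn (period 5, group 14): the stated order agrees with the simple trend.
(C) Cl (period 3, group 17) vs Sn (period 5, group 14): the stated order agrees with the simple trend.
(D) Ne (period 2, group 18) vs Kr (period 4, group 18): the stated order agrees with the simple trend.
The exception is (A): Al's single 3p electron is easier to remove than one from Mg's filled 3s².

(A)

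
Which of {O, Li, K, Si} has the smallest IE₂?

Si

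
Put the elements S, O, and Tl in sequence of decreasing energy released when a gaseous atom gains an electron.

S > O > Tl

O is in period 2, group 16; S is in period 3, group 16; Tl is in period 6, group 13.
Atoms with high Z_eff and room in the valence shell (especially the halogens) have the most exothermic electron affinities.
These span different periods and groups, so the two trends combine.
O > Tl: both effects reinforce here, so O is clearly the higher of the two.
S > O: this pair runs against the simple trend — see the exception note.
Note the exception: S has a higher electron affinity than O, contrary to the simple trend — the compact 2p subshell of O repels the added electron more than S's larger 3p does.
Tabulated electron affinity (kJ/mol): O 141, S 200, Tl 19.
So from highest to lowest: S > O > Tl.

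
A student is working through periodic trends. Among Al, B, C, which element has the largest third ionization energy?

C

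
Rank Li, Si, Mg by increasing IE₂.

IE_2 is the cost of taking one more electron from the +1 cation: Li⁺ is the bare [He] core; Si⁺ still has 3 valence electrons; Mg⁺ still has 1 valence electron.
Pulling an electron out of a noble-gas core costs far more than removing a remaining valence electron, so Li sits at the high end of IE_2.
Valence configurations: Si⁺ [Ne]3s²3p¹, Mg⁺ [Ne]3s¹.
Approximate IE_2 values (kJ/mol): Li 7298, Si 1577, Mg 1451.
Putting it together, IE_2: Mg < Si < Li.

Mg < Si < Li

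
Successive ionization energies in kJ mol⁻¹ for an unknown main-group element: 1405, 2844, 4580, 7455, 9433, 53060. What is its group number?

Look for the largest jump between consecutive ionization energies: IE6/IE5 ≈ 5.6, far larger than any earlier ratio.
That jump marks the point where a core electron is being removed. So the atom has 5 valence electrons.
A main-group element with 5 valence electrons is in group 15.

Group 15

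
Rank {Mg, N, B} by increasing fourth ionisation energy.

N < Mg < B

The fourth ionization energy removes an electron from the +3 ion. For each element: Mg³⁺ is already 1 electron into the core; N³⁺ still has 2 valence electrons; B³⁺ is the bare [He] core.
Breaking into a closed-shell core is much more expensive than removing a leftover valence electron — Mg and B have the largest IE_4 here.
Approximate IE_4 values (kJ/mol): Mg 10543, N 7475, B 25026.
Hence IE_4: N < Mg < B.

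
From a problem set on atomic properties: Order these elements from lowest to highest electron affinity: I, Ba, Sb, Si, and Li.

Ba < Li < Sb < Si < I

Electron affinity generally becomes more exothermic across a period toward the halogens and less exothermic down a group.
Neither a single period nor a single group — weigh both effects.
Li > Ba: the two effects oppose for this pair; the down-group effect wins (60 vs 14 kJ/mol).
Sb > Li: the two effects oppose for this pair; the across-period effect wins (103 vs 60 kJ/mol).
Si > Sb: period and group pull opposite ways; the down-group shift dominates (134 vs 103 kJ/mol).
I > Si: the two effects oppose for this pair; the across-period effect wins (295 vs 134 kJ/mol).
Approximate values (kJ/mol): Li 60, Si 134, Sb 103, I 295, Ba 14.
So from lowest to highest: Ba < Li < Sb < Si < I.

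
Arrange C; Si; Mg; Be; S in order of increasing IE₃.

After 2 electrons have been removed, what remains? C²⁺ still has 2 valence electrons; Si²⁺ still has 2 valence electrons; Mg²⁺ is the bare [Ne] core; Be²⁺ is the bare [He] core; S²⁺ still has 4 valence electrons.
Core electrons are held far more tightly than valence electrons, so Mg and Be top the IE_3 order.
Valence configurations: C²⁺ [He]2s², Si²⁺ [Ne]3s², S²⁺ [Ne]3s²3p².
The numbers (kJ/mol): C 4620, Si 3232, Mg 7733, Be 14849, S 3357.
Hence IE_3: Si < S < C < Mg < Be.

Si < S < C < Mg < Be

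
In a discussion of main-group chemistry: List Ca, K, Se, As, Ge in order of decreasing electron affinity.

Se > Ge > As > K > Ca

Adding an electron releases more energy for atoms nearer the top right (short of the noble gases).
All lie in period 4; the across-period trend (electron affinity increases left to right) applies, with the exception below.
Note the exception: K has a higher electron affinity than Ca, contrary to the simple trend — adding an electron to Ca (ns²) has to open a new, higher-energy np subshell, which is unfavourable.
Note the exception: Ge has a higher electron affinity than As, contrary to the simple trend — adding an electron to As's half-filled 4p³ is unfavourable, so Ge (4p²) has the more exothermic EA.
For reference (kJ/mol): K 48, Ca 2, Ge 119, As 78, Se 195.
So from highest to lowest: Se > Ge > As > K > Ca.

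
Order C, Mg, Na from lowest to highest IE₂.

Consider each +1 ion: C⁺ still has 3 valence electrons; Mg⁺ still has 1 valence electron; Na⁺ is the bare [Ne] core.
Pulling an electron out of a noble-gas core costs far more than removing a remaining valence electron, so Na sits at the high end of IE_2.
Valence configurations: C⁺ [He]2s²2p¹, Mg⁺ [Ne]3s¹.
Tabulated IE_2 (kJ/mol): C 2353, Mg 1451, Na 4562.
Putting it together, IE_2: Mg < C < Na.

Mg < C < Na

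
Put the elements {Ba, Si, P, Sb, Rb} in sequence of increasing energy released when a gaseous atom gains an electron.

Si is in period 3, group 14; P is in period 3, group 15; Rb is in period 5, group 1; Sb is in period 5, group 15; Ba is in period 6, group 2.
Adding an electron releases more energy for atoms nearer the top right (short of the noble gases).
Here both period and group differ, so the two effects have to be weighed against each other.
Rb > Ba: period and group pull opposite ways; the down-group shift dominates (47 vs 14 kJ/mol).
P > Rb: relative to Rb, both the across-period and down-group shifts push P's electron affinity up.
Sb > P: this pair runs against the simple trend — see the exception note.
Si > Sb: the two effects oppose for this pair; the down-group effect wins (134 vs 103 kJ/mol).
Note the exception: Sb has a higher electron affinity than P, contrary to the simple trend — both are half-filled np³, but the pairing/repulsion penalty for the added electron shrinks as the p orbitals become larger and more diffuse down the group, and for Sb that outweighs the weaker nuclear attraction.
Note the exception: Si has a higher electron affinity than P, contrary to the simple trend — adding an electron to P's half-filled 3p³ is unfavourable, so Si (3p²) has the more exothermic EA.
Tabulated electron affinity (kJ/mol): Si 134, P 72, Rb 47, Sb 103, Ba 14.
So from lowest to highest: Ba < Rb < P < Sb < Si.

Ba < Rb < P < Sb < Si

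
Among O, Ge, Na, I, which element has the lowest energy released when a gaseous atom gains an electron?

Na

O is in period 2, group 16; Na is in period 3, group 1; Ge is in period 4, group 14; I is in period 5, group 17.
Atoms with high Z_eff and room in the valence shell (especially the halogens) have the most exothermic electron affinities.
These span different periods and groups, so the two trends combine.
Ge > Na: the two effects oppose for this pair; the across-period effect wins (119 vs 53 kJ/mol).
O > Ge: relative to Ge, both the across-period and down-group shifts push O's electron affinity up.
I > O: the two effects oppose for this pair; the across-period effect wins (295 vs 141 kJ/mol).
Approximate values (kJ/mol): O 141, Na 53, Ge 119, I 295.
The lowest energy released when a gaseous atom gains an electron among these belongs to Na.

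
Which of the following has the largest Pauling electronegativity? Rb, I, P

I

EN rises left→right (higher Z_eff, smaller atoms) and falls top→bottom (larger, more shielded atoms).
Neither a single period nor a single group — weigh both effects.
P > Rb: relative to Rb, both the across-period and down-group shifts push P's electronegativity up.
I > P: period and group pull opposite ways; the across-period shift dominates (2.66 vs 2.19).
Tabulated electronegativity (Pauling): P 2.19, Rb 0.82, I 2.66.
The largest Pauling electronegativity among these belongs to I.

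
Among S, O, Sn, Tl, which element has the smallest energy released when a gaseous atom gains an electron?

Tl

Electron affinity generally becomes more exothermic across a period toward the halogens and less exothermic down a group.
These span different periods and groups, so the two trends combine.
Sn > Tl: relative to Tl, both the across-period and down-group shifts push Sn's electron affinity up.
O > Sn: both effects reinforce here, so O is clearly the higher of the two.
S > O: this pair runs against the simple trend — see the exception note.
Note the exception: S has a higher electron affinity than O, contrary to the simple trend — the compact 2p subshell of O repels the added electron more than S's larger 3p does.
For reference (kJ/mol): O 141, S 200, Sn 107, Tl 19.
The smallest energy released when a gaseous atom gains an electron among these belongs to Tl.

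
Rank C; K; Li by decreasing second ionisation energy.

IE_2 is the cost of taking one more electron from the +1 cation: C⁺ still has 3 valence electrons; K⁺ is the bare [Ar] core; Li⁺ is the bare [He] core.
Breaking into a closed-shell core is much more expensive than removing a leftover valence electron — K and Li have the largest IE_2 here.
Tabulated IE_2 (kJ/mol): C 2353, K 3052, Li 7298.
Hence IE_2: C < K < Li.

Li, K, C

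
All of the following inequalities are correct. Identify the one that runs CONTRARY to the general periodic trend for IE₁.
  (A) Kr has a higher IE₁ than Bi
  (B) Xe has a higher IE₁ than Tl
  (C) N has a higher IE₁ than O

The general trend: IE₁ increases across a period and decreases down a group.
(A) Kr (period 4, group 18) vs Bi (period 6, group 15): the stated order agrees with the simple trend.
(B) Xe (period 5, group 18) vs Tl (period 6, group 13): the stated order agrees with the simple trend.
(C) N (period 2, group 15) vs O (period 2, group 16): the stated order contradicts the simple trend.
The exception is (C): pairing an electron in O's 2p⁴ costs repulsion energy, so O ionizes more easily than half-filled N (2p³).

(C)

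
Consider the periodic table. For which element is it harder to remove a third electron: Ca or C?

Consider each +2 ion: Ca²⁺ is the bare [Ar] core; C²⁺ still has 2 valence electrons.
Breaking into a closed-shell core is much more expensive than removing a leftover valence electron — Ca has the largest IE_3 here.
Tabulated IE_3 (kJ/mol): Ca 4912, C 4620.
Overall IE_3 order: C < Ca.

Ca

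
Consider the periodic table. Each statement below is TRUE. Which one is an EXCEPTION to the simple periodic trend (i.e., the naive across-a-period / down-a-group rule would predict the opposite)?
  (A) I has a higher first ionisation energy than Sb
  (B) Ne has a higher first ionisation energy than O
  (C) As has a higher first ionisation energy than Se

(C)

The general trend: first ionisation energy increases across a period and decreases down a group.
(A) I (period 5, group 17) vs Sb (period 5, group 15): the stated order agrees with the simple trend.
(B) Ne (period 2, group 18) vs O (period 2, group 16): the stated order agrees with the simple trend.
(C) As (period 4, group 15) vs Se (period 4, group 16): the stated order contradicts the simple trend.
The exception is (C): Se (4p⁴) ionizes more easily than half-filled As (4p³).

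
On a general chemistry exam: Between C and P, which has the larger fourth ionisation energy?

Consider each +3 ion: C³⁺ still has 1 valence electron; P³⁺ still has 2 valence electrons.
All are still removing valence electrons, so compare the +3 ions as you would atoms: IE_4 generally rises across a period (higher Z_eff) and falls down a group (larger shell), subject to the usual subshell exceptions.
Valence configurations: C³⁺ [He]2s¹, P³⁺ [Ne]3s².
The numbers (kJ/mol): C 6223, P 4964.
Overall IE_4 order: P < C.

C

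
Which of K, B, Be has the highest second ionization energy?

K

Consider each +1 ion: K⁺ is the bare [Ar] core; B⁺ still has 2 valence electrons; Be⁺ still has 1 valence electron.
Pulling an electron out of a noble-gas core costs far more than removing a remaining valence electron, so K sits at the high end of IE_2.
Valence configurations: B⁺ [He]2s², Be⁺ [He]2s¹.
Tabulated IE_2 (kJ/mol): K 3052, B 2427, Be 1757.
Overall IE_2 order: Be < B < K.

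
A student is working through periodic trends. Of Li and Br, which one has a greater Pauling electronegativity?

Br

Li is in period 2, group 1; Br is in period 4, group 17.
Smaller atoms with higher effective nuclear charge are more electronegative.
These span different periods and groups, so the two trends combine.
Br > Li: the two effects oppose for this pair; the across-period effect wins (2.96 vs 0.98).
Tabulated electronegativity (Pauling): Li 0.98, Br 2.96.
So Br has the greater Pauling electronegativity (Br > Li).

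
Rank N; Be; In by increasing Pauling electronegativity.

Be < In < N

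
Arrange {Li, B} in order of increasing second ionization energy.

IE_2 is the cost of taking one more electron from the +1 cation: Li⁺ is the bare [He] core; B⁺ still has 2 valence electrons.
Core electrons are held far more tightly than valence electrons, so Li tops the IE_2 order.
The numbers (kJ/mol): Li 7298, B 2427.
Hence IE_2: B < Li.

B, Li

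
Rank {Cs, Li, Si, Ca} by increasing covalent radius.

Across a period the added protons contract the valence shell; down a group each new principal shell makes the atom larger.
These span different periods and groups, so the two trends combine.
Li > Si: the two effects oppose for this pair; the across-period effect wins (133 vs 116 pm).
Ca > Li: period and group pull opposite ways; the down-group shift dominates (171 vs 133 pm).
Cs > Ca: both effects reinforce here, so Cs is clearly the larger of the two.
Approximate values (pm): Li 133, Si 116, Ca 171, Cs 232.
So from smallest to largest: Si < Li < Ca < Cs.

Si < Li < Ca < Cs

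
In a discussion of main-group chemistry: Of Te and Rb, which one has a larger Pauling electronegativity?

Te

Rb is in period 5, group 1; Te is in period 5, group 16.
Atoms toward the upper right of the periodic table pull bonding electrons most strongly.
All lie in period 5, so electronegativity increases left to right.
So Te has the larger Pauling electronegativity (Te > Rb).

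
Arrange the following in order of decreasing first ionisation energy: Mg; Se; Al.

Mg is in period 3, group 2; Al is in period 3, group 13; Se is in period 4, group 16.
IE₁ increases left→right with effective nuclear charge and decreases top→bottom as the valence shell moves farther out.
Here both period and group differ, so the two effects have to be weighed against each other.
Mg > Al: this pair runs against the simple trend — see the exception note.
Se > Mg: period and group pull opposite ways; the across-period shift dominates (941 vs 738 kJ/mol).
Note the exception: Mg has a higher first ionization energy than Al, contrary to the simple trend — Al's single 3p electron is easier to remove than one from Mg's filled 3s².
For reference (kJ/mol): Mg 738, Al 578, Se 941.
So from highest to lowest: Se > Mg > Al.

Se > Mg > Al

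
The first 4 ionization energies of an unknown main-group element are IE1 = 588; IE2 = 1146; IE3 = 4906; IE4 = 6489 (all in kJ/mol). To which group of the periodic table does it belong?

Group 2

Look for the largest jump between consecutive ionization energies: IE3/IE2 ≈ 4.3, far larger than any earlier ratio.
That jump marks the point where a core electron is being removed. So the atom has 2 valence electrons.
A main-group element with 2 valence electrons is in group 2.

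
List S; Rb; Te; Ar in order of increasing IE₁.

Rb, Te, S, Ar

S is in period 3, group 16; Ar is in period 3, group 18; Rb is in period 5, group 1; Te is in period 5, group 16.
Removing the outermost electron gets harder across a period and easier down a group.
Here both period and group differ, so the two effects have to be weighed against each other.
Te > Rb: Te lies to the right of Rb in period 5, so the across-period effect alone puts Te higher.
S > Te: S sits above Te in group 16, so the down-group effect alone puts S higher.
Ar > S: both are in period 3; the period trend gives Ar the larger value.
Tabulated first ionization energy (kJ/mol): S 1000, Ar 1521, Rb 403, Te 869.
So from lowest to highest: Rb < Te < S < Ar.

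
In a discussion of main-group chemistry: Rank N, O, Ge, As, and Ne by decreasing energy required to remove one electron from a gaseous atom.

Ne > N > O > As > Ge

Removing the outermost electron gets harder across a period and easier down a group.
These span different periods and groups, so the two trends combine.
As > Ge: both are in period 4; the period trend gives As the larger value.
O > As: relative to As, both the across-period and down-group shifts push O's first ionization energy up.
N > O: this pair runs against the simple trend — see the exception note.
Ne > N: Ne lies to the right of N in period 2, so the across-period effect alone puts Ne higher.
Note the exception: N has a higher first ionization energy than O, contrary to the simple trend — pairing an electron in O's 2p⁴ costs repulsion energy, so O ionizes more easily than half-filled N (2p³).
Approximate values (kJ/mol): N 1402, O 1314, Ne 2081, Ge 762, As 947.
So from highest to lowest: Ne > N > O > As > Ge.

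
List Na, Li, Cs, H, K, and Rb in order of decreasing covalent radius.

H is in period 1, group 1; Li is in period 2, group 1; Na is in period 3, group 1; K is in period 4, group 1; Rb is in period 5, group 1; Cs is in period 6, group 1.
Moving right in a period, electrons are added to the same shell under a stronger nuclear pull, so atoms get smaller; moving down, a new shell is opened and atoms get larger.
All are in group 1, so atomic radius increases down the group.
So from largest to smallest: Cs > Rb > K > Na > Li > H.

Cs, Rb, K, Na, Li, H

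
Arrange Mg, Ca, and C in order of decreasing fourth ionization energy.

Consider each +3 ion: Mg³⁺ is already 1 electron into the core; Ca³⁺ is already 1 electron into the core; C³⁺ still has 1 valence electron.
Core electrons are held far more tightly than valence electrons, so Ca and Mg top the IE_4 order.
Approximate IE_4 values (kJ/mol): Mg 10543, Ca 6491, C 6223.
Hence IE_4: C < Ca < Mg.

Mg, Ca, C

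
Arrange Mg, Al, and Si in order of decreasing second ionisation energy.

Al > Si > Mg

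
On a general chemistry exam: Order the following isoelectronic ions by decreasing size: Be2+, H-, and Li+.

H- > Li+ > Be2+

All of these have 2 electrons, so size is governed by nuclear charge alone: the more protons, the stronger the pull on the same electron cloud, and the smaller the ion.
Nuclear charges: Be2+ (Z=4), Li+ (Z=3), H- (Z=1).
Largest to smallest: H- > Li+ > Be2+.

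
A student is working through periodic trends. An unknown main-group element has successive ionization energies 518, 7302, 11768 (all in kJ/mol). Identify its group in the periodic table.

Group 1

Look for the largest jump between consecutive ionization energies: IE2/IE1 ≈ 14.1, far larger than any earlier ratio.
That jump marks the point where a core electron is being removed. So the atom has 1 valence electron.
A main-group element with 1 valence electron is in group 1.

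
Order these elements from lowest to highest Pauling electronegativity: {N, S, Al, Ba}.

Ba < Al < S < N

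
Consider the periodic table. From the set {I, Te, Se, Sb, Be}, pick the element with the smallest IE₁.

Sb

Be is in period 2, group 2; Se is in period 4, group 16; Sb is in period 5, group 15; Te is in period 5, group 16; I is in period 5, group 17.
Removing the outermost electron gets harder across a period and easier down a group.
Here both period and group differ, so the two effects have to be weighed against each other.
Te > Sb: both are in period 5; the period trend gives Te the larger value.
Be > Te: the two effects oppose for this pair; the down-group effect wins (900 vs 869 kJ/mol).
Se > Be: period and group pull opposite ways; the across-period shift dominates (941 vs 900 kJ/mol).
I > Se: period and group pull opposite ways; the across-period shift dominates (1008 vs 941 kJ/mol).
For reference (kJ/mol): Be 900, Se 941, Sb 831, Te 869, I 1008.
The smallest IE₁ among these belongs to Sb.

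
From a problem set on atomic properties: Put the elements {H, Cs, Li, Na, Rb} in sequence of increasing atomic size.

H is in period 1, group 1; Li is in period 2, group 1; Na is in period 3, group 1; Rb is in period 5, group 1; Cs is in period 6, group 1.
Across a period the added protons contract the valence shell; down a group each new principal shell makes the atom larger.
All are in group 1, so atomic radius increases down the group.
So from smallest to largest: H < Li < Na < Rb < Cs.

H < Li < Na < Rb < Cs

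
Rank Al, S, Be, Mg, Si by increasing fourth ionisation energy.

Si, S, Mg, Al, Be

Consider each +3 ion: Al³⁺ is the bare [Ne] core; S³⁺ still has 3 valence electrons; Be³⁺ is already 1 electron into the core; Mg³⁺ is already 1 electron into the core; Si³⁺ still has 1 valence electron.
Pulling an electron out of a noble-gas core costs far more than removing a remaining valence electron, so Mg, Al and Be sit at the high end of IE_4.
Valence configurations: S³⁺ [Ne]3s²3p¹, Si³⁺ [Ne]3s¹.
Approximate IE_4 values (kJ/mol): Al 11577, S 4556, Be 21007, Mg 10543, Si 4356.
Putting it together, IE_4: Si < S < Mg < Al < Be.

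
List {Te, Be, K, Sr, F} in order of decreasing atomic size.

Radius decreases left→right (rising Z_eff, same n) and increases top→bottom (higher n).
Neither a single period nor a single group — weigh both effects.
Be > F: both are in period 2; the period trend gives Be the larger value.
Te > Be: the two effects oppose for this pair; the down-group effect wins (136 vs 102 pm).
Sr > Te: both are in period 5; the period trend gives Sr the larger value.
K > Sr: period and group pull opposite ways; the across-period shift dominates (196 vs 185 pm).
For reference (pm): Be 102, F 64, K 196, Sr 185, Te 136.
So from largest to smallest: K > Sr > Te > Be > F.

K, Sr, Te, Be, F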